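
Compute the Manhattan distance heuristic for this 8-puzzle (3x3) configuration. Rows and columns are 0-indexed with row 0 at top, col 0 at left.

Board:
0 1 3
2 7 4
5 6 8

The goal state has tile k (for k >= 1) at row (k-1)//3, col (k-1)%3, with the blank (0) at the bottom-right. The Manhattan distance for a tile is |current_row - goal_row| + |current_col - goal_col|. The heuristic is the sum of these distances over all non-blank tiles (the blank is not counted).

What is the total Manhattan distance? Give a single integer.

Tile 1: at (0,1), goal (0,0), distance |0-0|+|1-0| = 1
Tile 3: at (0,2), goal (0,2), distance |0-0|+|2-2| = 0
Tile 2: at (1,0), goal (0,1), distance |1-0|+|0-1| = 2
Tile 7: at (1,1), goal (2,0), distance |1-2|+|1-0| = 2
Tile 4: at (1,2), goal (1,0), distance |1-1|+|2-0| = 2
Tile 5: at (2,0), goal (1,1), distance |2-1|+|0-1| = 2
Tile 6: at (2,1), goal (1,2), distance |2-1|+|1-2| = 2
Tile 8: at (2,2), goal (2,1), distance |2-2|+|2-1| = 1
Sum: 1 + 0 + 2 + 2 + 2 + 2 + 2 + 1 = 12

Answer: 12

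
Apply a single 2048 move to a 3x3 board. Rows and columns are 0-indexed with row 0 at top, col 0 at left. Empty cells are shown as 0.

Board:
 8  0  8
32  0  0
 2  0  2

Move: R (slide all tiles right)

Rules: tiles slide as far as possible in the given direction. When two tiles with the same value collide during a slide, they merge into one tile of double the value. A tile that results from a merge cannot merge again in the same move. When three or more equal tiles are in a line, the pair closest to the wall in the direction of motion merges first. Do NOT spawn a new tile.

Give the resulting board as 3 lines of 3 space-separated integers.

Answer:  0  0 16
 0  0 32
 0  0  4

Derivation:
Slide right:
row 0: [8, 0, 8] -> [0, 0, 16]
row 1: [32, 0, 0] -> [0, 0, 32]
row 2: [2, 0, 2] -> [0, 0, 4]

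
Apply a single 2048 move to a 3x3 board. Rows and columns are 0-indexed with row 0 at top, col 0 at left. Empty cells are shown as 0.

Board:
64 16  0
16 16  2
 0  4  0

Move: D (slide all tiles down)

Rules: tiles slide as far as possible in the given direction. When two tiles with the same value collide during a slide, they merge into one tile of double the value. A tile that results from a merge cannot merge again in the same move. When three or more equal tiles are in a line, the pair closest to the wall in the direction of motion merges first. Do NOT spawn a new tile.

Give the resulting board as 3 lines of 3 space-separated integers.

Answer:  0  0  0
64 32  0
16  4  2

Derivation:
Slide down:
col 0: [64, 16, 0] -> [0, 64, 16]
col 1: [16, 16, 4] -> [0, 32, 4]
col 2: [0, 2, 0] -> [0, 0, 2]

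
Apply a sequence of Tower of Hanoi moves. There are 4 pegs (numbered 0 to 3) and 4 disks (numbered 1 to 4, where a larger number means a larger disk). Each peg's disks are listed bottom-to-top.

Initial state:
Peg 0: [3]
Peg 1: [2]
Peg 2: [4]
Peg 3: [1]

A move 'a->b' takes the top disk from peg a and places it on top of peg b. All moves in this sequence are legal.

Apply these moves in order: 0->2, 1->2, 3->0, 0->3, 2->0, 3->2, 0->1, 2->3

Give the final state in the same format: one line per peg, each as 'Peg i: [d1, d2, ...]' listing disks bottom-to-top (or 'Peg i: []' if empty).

Answer: Peg 0: []
Peg 1: [2]
Peg 2: [4, 3]
Peg 3: [1]

Derivation:
After move 1 (0->2):
Peg 0: []
Peg 1: [2]
Peg 2: [4, 3]
Peg 3: [1]

After move 2 (1->2):
Peg 0: []
Peg 1: []
Peg 2: [4, 3, 2]
Peg 3: [1]

After move 3 (3->0):
Peg 0: [1]
Peg 1: []
Peg 2: [4, 3, 2]
Peg 3: []

After move 4 (0->3):
Peg 0: []
Peg 1: []
Peg 2: [4, 3, 2]
Peg 3: [1]

After move 5 (2->0):
Peg 0: [2]
Peg 1: []
Peg 2: [4, 3]
Peg 3: [1]

After move 6 (3->2):
Peg 0: [2]
Peg 1: []
Peg 2: [4, 3, 1]
Peg 3: []

After move 7 (0->1):
Peg 0: []
Peg 1: [2]
Peg 2: [4, 3, 1]
Peg 3: []

After move 8 (2->3):
Peg 0: []
Peg 1: [2]
Peg 2: [4, 3]
Peg 3: [1]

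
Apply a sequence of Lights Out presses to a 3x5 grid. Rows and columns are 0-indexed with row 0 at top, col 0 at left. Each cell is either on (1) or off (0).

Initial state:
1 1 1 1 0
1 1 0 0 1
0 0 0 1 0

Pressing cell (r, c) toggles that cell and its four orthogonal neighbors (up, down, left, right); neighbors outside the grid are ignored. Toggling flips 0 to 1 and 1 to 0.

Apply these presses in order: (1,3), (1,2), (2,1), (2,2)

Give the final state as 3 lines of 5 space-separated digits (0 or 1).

Answer: 1 1 0 0 0
1 1 1 0 0
1 0 1 1 0

Derivation:
After press 1 at (1,3):
1 1 1 0 0
1 1 1 1 0
0 0 0 0 0

After press 2 at (1,2):
1 1 0 0 0
1 0 0 0 0
0 0 1 0 0

After press 3 at (2,1):
1 1 0 0 0
1 1 0 0 0
1 1 0 0 0

After press 4 at (2,2):
1 1 0 0 0
1 1 1 0 0
1 0 1 1 0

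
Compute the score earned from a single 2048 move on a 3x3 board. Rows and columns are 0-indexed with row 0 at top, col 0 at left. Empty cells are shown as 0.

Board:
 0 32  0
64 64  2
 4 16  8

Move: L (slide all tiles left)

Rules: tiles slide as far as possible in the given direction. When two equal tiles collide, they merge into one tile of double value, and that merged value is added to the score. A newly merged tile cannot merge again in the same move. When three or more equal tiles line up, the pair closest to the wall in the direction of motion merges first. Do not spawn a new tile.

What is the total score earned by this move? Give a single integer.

Answer: 128

Derivation:
Slide left:
row 0: [0, 32, 0] -> [32, 0, 0]  score +0 (running 0)
row 1: [64, 64, 2] -> [128, 2, 0]  score +128 (running 128)
row 2: [4, 16, 8] -> [4, 16, 8]  score +0 (running 128)
Board after move:
 32   0   0
128   2   0
  4  16   8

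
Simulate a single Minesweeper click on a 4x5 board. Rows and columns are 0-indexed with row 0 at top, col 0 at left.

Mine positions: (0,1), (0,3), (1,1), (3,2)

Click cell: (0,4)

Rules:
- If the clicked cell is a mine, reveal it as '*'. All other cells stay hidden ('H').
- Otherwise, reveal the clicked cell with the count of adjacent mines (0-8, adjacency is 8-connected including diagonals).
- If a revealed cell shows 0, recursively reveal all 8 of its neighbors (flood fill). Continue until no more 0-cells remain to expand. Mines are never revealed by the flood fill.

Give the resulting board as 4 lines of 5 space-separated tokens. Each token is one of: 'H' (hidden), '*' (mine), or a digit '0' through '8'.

H H H H 1
H H H H H
H H H H H
H H H H H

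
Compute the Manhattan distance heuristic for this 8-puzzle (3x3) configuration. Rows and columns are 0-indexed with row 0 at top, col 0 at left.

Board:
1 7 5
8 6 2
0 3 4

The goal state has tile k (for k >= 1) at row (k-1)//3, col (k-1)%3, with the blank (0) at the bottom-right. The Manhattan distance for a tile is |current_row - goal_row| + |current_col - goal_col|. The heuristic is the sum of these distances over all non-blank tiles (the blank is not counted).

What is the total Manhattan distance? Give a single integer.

Tile 1: (0,0)->(0,0) = 0
Tile 7: (0,1)->(2,0) = 3
Tile 5: (0,2)->(1,1) = 2
Tile 8: (1,0)->(2,1) = 2
Tile 6: (1,1)->(1,2) = 1
Tile 2: (1,2)->(0,1) = 2
Tile 3: (2,1)->(0,2) = 3
Tile 4: (2,2)->(1,0) = 3
Sum: 0 + 3 + 2 + 2 + 1 + 2 + 3 + 3 = 16

Answer: 16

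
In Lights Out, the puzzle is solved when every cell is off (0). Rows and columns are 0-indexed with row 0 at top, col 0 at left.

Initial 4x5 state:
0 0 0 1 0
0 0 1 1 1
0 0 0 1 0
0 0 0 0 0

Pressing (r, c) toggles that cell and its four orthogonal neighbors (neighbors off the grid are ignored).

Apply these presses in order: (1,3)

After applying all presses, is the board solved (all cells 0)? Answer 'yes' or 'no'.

Answer: yes

Derivation:
After press 1 at (1,3):
0 0 0 0 0
0 0 0 0 0
0 0 0 0 0
0 0 0 0 0

Lights still on: 0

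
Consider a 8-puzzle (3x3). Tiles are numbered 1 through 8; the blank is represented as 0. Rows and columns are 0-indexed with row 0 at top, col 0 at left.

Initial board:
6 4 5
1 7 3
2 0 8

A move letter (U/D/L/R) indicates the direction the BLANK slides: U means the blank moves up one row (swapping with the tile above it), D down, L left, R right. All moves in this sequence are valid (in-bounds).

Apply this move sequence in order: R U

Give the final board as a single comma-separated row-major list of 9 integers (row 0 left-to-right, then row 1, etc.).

After move 1 (R):
6 4 5
1 7 3
2 8 0

After move 2 (U):
6 4 5
1 7 0
2 8 3

Answer: 6, 4, 5, 1, 7, 0, 2, 8, 3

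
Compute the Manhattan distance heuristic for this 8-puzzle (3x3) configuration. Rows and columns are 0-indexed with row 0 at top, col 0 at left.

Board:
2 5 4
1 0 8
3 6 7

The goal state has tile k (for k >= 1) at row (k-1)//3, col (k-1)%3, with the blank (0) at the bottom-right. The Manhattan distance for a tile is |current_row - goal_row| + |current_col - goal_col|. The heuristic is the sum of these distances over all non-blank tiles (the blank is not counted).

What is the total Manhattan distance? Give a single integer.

Tile 2: at (0,0), goal (0,1), distance |0-0|+|0-1| = 1
Tile 5: at (0,1), goal (1,1), distance |0-1|+|1-1| = 1
Tile 4: at (0,2), goal (1,0), distance |0-1|+|2-0| = 3
Tile 1: at (1,0), goal (0,0), distance |1-0|+|0-0| = 1
Tile 8: at (1,2), goal (2,1), distance |1-2|+|2-1| = 2
Tile 3: at (2,0), goal (0,2), distance |2-0|+|0-2| = 4
Tile 6: at (2,1), goal (1,2), distance |2-1|+|1-2| = 2
Tile 7: at (2,2), goal (2,0), distance |2-2|+|2-0| = 2
Sum: 1 + 1 + 3 + 1 + 2 + 4 + 2 + 2 = 16

Answer: 16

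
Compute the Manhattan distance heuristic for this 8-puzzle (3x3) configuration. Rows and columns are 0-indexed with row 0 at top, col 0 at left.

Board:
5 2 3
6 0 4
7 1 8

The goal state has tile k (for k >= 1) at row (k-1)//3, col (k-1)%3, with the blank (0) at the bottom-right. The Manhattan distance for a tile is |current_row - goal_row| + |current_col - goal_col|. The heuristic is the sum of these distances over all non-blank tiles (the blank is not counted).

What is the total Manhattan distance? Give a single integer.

Tile 5: at (0,0), goal (1,1), distance |0-1|+|0-1| = 2
Tile 2: at (0,1), goal (0,1), distance |0-0|+|1-1| = 0
Tile 3: at (0,2), goal (0,2), distance |0-0|+|2-2| = 0
Tile 6: at (1,0), goal (1,2), distance |1-1|+|0-2| = 2
Tile 4: at (1,2), goal (1,0), distance |1-1|+|2-0| = 2
Tile 7: at (2,0), goal (2,0), distance |2-2|+|0-0| = 0
Tile 1: at (2,1), goal (0,0), distance |2-0|+|1-0| = 3
Tile 8: at (2,2), goal (2,1), distance |2-2|+|2-1| = 1
Sum: 2 + 0 + 0 + 2 + 2 + 0 + 3 + 1 = 10

Answer: 10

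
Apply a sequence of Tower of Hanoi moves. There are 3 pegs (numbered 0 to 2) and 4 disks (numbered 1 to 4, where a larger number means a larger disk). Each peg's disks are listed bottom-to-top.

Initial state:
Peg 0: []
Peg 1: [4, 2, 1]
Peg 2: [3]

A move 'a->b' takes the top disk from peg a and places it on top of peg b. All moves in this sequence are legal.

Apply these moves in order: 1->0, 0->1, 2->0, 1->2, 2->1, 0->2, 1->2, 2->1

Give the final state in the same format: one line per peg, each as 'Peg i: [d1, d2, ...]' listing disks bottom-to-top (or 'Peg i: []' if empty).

After move 1 (1->0):
Peg 0: [1]
Peg 1: [4, 2]
Peg 2: [3]

After move 2 (0->1):
Peg 0: []
Peg 1: [4, 2, 1]
Peg 2: [3]

After move 3 (2->0):
Peg 0: [3]
Peg 1: [4, 2, 1]
Peg 2: []

After move 4 (1->2):
Peg 0: [3]
Peg 1: [4, 2]
Peg 2: [1]

After move 5 (2->1):
Peg 0: [3]
Peg 1: [4, 2, 1]
Peg 2: []

After move 6 (0->2):
Peg 0: []
Peg 1: [4, 2, 1]
Peg 2: [3]

After move 7 (1->2):
Peg 0: []
Peg 1: [4, 2]
Peg 2: [3, 1]

After move 8 (2->1):
Peg 0: []
Peg 1: [4, 2, 1]
Peg 2: [3]

Answer: Peg 0: []
Peg 1: [4, 2, 1]
Peg 2: [3]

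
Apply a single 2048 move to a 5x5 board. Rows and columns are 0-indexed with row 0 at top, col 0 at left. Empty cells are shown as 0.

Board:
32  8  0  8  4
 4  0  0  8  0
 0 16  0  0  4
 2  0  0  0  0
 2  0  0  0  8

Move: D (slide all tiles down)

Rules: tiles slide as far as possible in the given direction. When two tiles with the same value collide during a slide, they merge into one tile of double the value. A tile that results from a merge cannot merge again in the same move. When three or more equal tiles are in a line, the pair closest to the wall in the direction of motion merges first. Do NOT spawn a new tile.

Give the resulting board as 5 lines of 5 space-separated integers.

Answer:  0  0  0  0  0
 0  0  0  0  0
32  0  0  0  0
 4  8  0  0  8
 4 16  0 16  8

Derivation:
Slide down:
col 0: [32, 4, 0, 2, 2] -> [0, 0, 32, 4, 4]
col 1: [8, 0, 16, 0, 0] -> [0, 0, 0, 8, 16]
col 2: [0, 0, 0, 0, 0] -> [0, 0, 0, 0, 0]
col 3: [8, 8, 0, 0, 0] -> [0, 0, 0, 0, 16]
col 4: [4, 0, 4, 0, 8] -> [0, 0, 0, 8, 8]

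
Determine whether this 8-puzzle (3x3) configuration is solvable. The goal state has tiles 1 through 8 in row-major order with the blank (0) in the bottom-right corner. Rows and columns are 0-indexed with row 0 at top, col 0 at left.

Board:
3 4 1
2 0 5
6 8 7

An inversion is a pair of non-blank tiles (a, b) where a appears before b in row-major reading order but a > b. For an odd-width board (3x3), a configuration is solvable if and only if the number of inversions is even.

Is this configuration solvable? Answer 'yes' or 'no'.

Inversions (pairs i<j in row-major order where tile[i] > tile[j] > 0): 5
5 is odd, so the puzzle is not solvable.

Answer: no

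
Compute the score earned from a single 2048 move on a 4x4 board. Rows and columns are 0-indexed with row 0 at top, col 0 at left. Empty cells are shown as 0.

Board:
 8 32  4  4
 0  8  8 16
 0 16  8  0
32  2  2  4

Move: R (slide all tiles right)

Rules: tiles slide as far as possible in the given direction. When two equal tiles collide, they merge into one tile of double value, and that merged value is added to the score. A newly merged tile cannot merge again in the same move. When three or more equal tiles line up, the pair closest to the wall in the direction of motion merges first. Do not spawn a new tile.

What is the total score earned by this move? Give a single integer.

Answer: 28

Derivation:
Slide right:
row 0: [8, 32, 4, 4] -> [0, 8, 32, 8]  score +8 (running 8)
row 1: [0, 8, 8, 16] -> [0, 0, 16, 16]  score +16 (running 24)
row 2: [0, 16, 8, 0] -> [0, 0, 16, 8]  score +0 (running 24)
row 3: [32, 2, 2, 4] -> [0, 32, 4, 4]  score +4 (running 28)
Board after move:
 0  8 32  8
 0  0 16 16
 0  0 16  8
 0 32  4  4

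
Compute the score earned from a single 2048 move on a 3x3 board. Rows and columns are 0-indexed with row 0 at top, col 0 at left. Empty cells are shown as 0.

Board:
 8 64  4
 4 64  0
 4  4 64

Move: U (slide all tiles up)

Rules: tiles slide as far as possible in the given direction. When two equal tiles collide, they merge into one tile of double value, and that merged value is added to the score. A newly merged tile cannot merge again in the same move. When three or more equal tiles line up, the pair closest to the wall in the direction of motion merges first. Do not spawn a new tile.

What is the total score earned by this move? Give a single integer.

Slide up:
col 0: [8, 4, 4] -> [8, 8, 0]  score +8 (running 8)
col 1: [64, 64, 4] -> [128, 4, 0]  score +128 (running 136)
col 2: [4, 0, 64] -> [4, 64, 0]  score +0 (running 136)
Board after move:
  8 128   4
  8   4  64
  0   0   0

Answer: 136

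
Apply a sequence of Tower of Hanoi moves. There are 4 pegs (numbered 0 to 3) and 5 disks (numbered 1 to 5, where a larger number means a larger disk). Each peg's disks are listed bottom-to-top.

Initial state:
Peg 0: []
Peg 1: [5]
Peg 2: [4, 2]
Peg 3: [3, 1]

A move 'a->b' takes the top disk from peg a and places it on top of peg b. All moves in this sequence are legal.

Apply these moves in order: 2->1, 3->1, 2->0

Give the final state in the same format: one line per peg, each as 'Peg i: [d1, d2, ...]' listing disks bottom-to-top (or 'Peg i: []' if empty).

Answer: Peg 0: [4]
Peg 1: [5, 2, 1]
Peg 2: []
Peg 3: [3]

Derivation:
After move 1 (2->1):
Peg 0: []
Peg 1: [5, 2]
Peg 2: [4]
Peg 3: [3, 1]

After move 2 (3->1):
Peg 0: []
Peg 1: [5, 2, 1]
Peg 2: [4]
Peg 3: [3]

After move 3 (2->0):
Peg 0: [4]
Peg 1: [5, 2, 1]
Peg 2: []
Peg 3: [3]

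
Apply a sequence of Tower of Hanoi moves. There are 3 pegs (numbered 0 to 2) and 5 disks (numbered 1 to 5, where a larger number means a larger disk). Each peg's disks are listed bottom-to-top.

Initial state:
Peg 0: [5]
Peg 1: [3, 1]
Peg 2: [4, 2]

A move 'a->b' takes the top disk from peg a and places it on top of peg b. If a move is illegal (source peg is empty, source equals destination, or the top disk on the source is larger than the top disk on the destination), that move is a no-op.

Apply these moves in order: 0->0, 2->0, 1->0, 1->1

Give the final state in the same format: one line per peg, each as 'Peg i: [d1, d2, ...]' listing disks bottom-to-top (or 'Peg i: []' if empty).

Answer: Peg 0: [5, 2, 1]
Peg 1: [3]
Peg 2: [4]

Derivation:
After move 1 (0->0):
Peg 0: [5]
Peg 1: [3, 1]
Peg 2: [4, 2]

After move 2 (2->0):
Peg 0: [5, 2]
Peg 1: [3, 1]
Peg 2: [4]

After move 3 (1->0):
Peg 0: [5, 2, 1]
Peg 1: [3]
Peg 2: [4]

After move 4 (1->1):
Peg 0: [5, 2, 1]
Peg 1: [3]
Peg 2: [4]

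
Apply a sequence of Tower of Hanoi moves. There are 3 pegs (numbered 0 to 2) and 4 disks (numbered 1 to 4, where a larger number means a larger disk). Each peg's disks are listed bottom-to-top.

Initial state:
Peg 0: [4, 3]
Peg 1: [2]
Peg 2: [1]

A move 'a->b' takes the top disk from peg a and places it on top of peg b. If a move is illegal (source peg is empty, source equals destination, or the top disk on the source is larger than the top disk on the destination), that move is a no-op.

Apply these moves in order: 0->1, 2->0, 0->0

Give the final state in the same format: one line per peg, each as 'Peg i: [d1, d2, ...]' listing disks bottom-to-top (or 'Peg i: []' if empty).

After move 1 (0->1):
Peg 0: [4, 3]
Peg 1: [2]
Peg 2: [1]

After move 2 (2->0):
Peg 0: [4, 3, 1]
Peg 1: [2]
Peg 2: []

After move 3 (0->0):
Peg 0: [4, 3, 1]
Peg 1: [2]
Peg 2: []

Answer: Peg 0: [4, 3, 1]
Peg 1: [2]
Peg 2: []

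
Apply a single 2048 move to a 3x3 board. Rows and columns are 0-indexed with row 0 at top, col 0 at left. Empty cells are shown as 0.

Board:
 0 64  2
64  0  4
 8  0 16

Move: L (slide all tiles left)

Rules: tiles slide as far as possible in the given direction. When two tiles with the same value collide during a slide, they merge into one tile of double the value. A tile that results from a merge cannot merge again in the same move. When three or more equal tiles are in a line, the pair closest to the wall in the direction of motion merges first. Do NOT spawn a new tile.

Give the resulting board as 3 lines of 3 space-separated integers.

Answer: 64  2  0
64  4  0
 8 16  0

Derivation:
Slide left:
row 0: [0, 64, 2] -> [64, 2, 0]
row 1: [64, 0, 4] -> [64, 4, 0]
row 2: [8, 0, 16] -> [8, 16, 0]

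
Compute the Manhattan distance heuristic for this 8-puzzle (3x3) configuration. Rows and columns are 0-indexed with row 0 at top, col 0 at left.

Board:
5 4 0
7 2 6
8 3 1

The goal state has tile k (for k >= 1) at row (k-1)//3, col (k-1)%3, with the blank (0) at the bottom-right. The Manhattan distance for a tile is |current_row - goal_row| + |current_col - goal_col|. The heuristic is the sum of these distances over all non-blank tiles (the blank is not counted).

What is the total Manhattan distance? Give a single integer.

Tile 5: (0,0)->(1,1) = 2
Tile 4: (0,1)->(1,0) = 2
Tile 7: (1,0)->(2,0) = 1
Tile 2: (1,1)->(0,1) = 1
Tile 6: (1,2)->(1,2) = 0
Tile 8: (2,0)->(2,1) = 1
Tile 3: (2,1)->(0,2) = 3
Tile 1: (2,2)->(0,0) = 4
Sum: 2 + 2 + 1 + 1 + 0 + 1 + 3 + 4 = 14

Answer: 14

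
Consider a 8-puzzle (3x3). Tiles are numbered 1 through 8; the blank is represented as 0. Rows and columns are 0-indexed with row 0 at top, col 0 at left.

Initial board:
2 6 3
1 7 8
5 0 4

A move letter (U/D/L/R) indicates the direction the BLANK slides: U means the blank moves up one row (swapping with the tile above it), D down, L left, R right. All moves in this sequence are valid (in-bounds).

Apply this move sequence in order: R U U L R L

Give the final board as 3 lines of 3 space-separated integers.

After move 1 (R):
2 6 3
1 7 8
5 4 0

After move 2 (U):
2 6 3
1 7 0
5 4 8

After move 3 (U):
2 6 0
1 7 3
5 4 8

After move 4 (L):
2 0 6
1 7 3
5 4 8

After move 5 (R):
2 6 0
1 7 3
5 4 8

After move 6 (L):
2 0 6
1 7 3
5 4 8

Answer: 2 0 6
1 7 3
5 4 8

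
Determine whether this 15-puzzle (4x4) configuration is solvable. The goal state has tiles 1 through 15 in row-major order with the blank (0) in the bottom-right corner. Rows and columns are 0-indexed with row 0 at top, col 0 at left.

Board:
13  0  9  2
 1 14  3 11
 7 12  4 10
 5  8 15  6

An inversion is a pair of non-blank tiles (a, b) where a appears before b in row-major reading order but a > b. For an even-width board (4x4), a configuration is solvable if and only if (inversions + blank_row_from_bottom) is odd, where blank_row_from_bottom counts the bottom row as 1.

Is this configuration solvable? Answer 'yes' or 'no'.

Inversions: 49
Blank is in row 0 (0-indexed from top), which is row 4 counting from the bottom (bottom = 1).
49 + 4 = 53, which is odd, so the puzzle is solvable.

Answer: yes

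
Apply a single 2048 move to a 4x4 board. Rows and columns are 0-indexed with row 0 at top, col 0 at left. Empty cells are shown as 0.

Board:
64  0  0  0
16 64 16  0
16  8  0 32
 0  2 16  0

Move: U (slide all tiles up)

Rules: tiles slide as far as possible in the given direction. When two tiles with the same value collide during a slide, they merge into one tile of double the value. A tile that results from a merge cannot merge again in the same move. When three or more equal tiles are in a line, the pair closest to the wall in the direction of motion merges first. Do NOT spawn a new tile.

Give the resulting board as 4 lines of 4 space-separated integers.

Answer: 64 64 32 32
32  8  0  0
 0  2  0  0
 0  0  0  0

Derivation:
Slide up:
col 0: [64, 16, 16, 0] -> [64, 32, 0, 0]
col 1: [0, 64, 8, 2] -> [64, 8, 2, 0]
col 2: [0, 16, 0, 16] -> [32, 0, 0, 0]
col 3: [0, 0, 32, 0] -> [32, 0, 0, 0]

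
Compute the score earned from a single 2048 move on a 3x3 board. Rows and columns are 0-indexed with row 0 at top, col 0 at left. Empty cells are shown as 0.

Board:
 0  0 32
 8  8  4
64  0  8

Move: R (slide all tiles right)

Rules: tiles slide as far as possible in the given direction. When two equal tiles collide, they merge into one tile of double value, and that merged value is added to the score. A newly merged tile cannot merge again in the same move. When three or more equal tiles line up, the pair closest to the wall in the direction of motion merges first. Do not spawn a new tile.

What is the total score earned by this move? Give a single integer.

Slide right:
row 0: [0, 0, 32] -> [0, 0, 32]  score +0 (running 0)
row 1: [8, 8, 4] -> [0, 16, 4]  score +16 (running 16)
row 2: [64, 0, 8] -> [0, 64, 8]  score +0 (running 16)
Board after move:
 0  0 32
 0 16  4
 0 64  8

Answer: 16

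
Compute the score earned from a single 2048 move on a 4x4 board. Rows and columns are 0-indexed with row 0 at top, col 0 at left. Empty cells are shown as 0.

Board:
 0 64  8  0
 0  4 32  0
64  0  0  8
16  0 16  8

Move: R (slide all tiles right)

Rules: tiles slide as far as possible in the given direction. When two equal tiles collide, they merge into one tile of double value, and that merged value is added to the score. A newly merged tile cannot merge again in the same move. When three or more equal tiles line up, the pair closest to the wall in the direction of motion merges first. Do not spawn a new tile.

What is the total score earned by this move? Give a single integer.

Slide right:
row 0: [0, 64, 8, 0] -> [0, 0, 64, 8]  score +0 (running 0)
row 1: [0, 4, 32, 0] -> [0, 0, 4, 32]  score +0 (running 0)
row 2: [64, 0, 0, 8] -> [0, 0, 64, 8]  score +0 (running 0)
row 3: [16, 0, 16, 8] -> [0, 0, 32, 8]  score +32 (running 32)
Board after move:
 0  0 64  8
 0  0  4 32
 0  0 64  8
 0  0 32  8

Answer: 32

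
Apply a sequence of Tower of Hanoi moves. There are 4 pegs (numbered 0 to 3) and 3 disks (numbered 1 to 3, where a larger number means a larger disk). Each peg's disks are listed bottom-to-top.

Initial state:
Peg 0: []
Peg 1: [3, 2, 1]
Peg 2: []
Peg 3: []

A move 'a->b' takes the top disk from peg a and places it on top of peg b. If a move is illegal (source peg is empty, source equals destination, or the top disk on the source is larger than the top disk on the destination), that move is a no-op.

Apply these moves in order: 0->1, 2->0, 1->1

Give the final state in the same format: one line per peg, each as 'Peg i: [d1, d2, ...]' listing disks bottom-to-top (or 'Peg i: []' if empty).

After move 1 (0->1):
Peg 0: []
Peg 1: [3, 2, 1]
Peg 2: []
Peg 3: []

After move 2 (2->0):
Peg 0: []
Peg 1: [3, 2, 1]
Peg 2: []
Peg 3: []

After move 3 (1->1):
Peg 0: []
Peg 1: [3, 2, 1]
Peg 2: []
Peg 3: []

Answer: Peg 0: []
Peg 1: [3, 2, 1]
Peg 2: []
Peg 3: []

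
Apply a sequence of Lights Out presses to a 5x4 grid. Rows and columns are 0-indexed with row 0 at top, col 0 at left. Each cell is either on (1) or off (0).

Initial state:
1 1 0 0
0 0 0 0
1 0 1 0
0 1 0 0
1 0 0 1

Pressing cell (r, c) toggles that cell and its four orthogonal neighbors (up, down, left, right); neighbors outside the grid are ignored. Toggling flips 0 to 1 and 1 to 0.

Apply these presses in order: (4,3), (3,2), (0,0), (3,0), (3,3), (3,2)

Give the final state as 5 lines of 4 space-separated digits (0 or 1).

Answer: 0 0 0 0
1 0 0 0
0 0 1 1
1 0 1 0
0 0 1 1

Derivation:
After press 1 at (4,3):
1 1 0 0
0 0 0 0
1 0 1 0
0 1 0 1
1 0 1 0

After press 2 at (3,2):
1 1 0 0
0 0 0 0
1 0 0 0
0 0 1 0
1 0 0 0

After press 3 at (0,0):
0 0 0 0
1 0 0 0
1 0 0 0
0 0 1 0
1 0 0 0

After press 4 at (3,0):
0 0 0 0
1 0 0 0
0 0 0 0
1 1 1 0
0 0 0 0

After press 5 at (3,3):
0 0 0 0
1 0 0 0
0 0 0 1
1 1 0 1
0 0 0 1

After press 6 at (3,2):
0 0 0 0
1 0 0 0
0 0 1 1
1 0 1 0
0 0 1 1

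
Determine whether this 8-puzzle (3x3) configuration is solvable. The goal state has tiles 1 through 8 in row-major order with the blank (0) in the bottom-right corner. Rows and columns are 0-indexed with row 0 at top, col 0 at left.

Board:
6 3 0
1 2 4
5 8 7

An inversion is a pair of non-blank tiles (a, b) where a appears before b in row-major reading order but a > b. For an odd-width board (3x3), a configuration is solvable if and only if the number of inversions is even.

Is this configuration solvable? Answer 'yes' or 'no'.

Inversions (pairs i<j in row-major order where tile[i] > tile[j] > 0): 8
8 is even, so the puzzle is solvable.

Answer: yes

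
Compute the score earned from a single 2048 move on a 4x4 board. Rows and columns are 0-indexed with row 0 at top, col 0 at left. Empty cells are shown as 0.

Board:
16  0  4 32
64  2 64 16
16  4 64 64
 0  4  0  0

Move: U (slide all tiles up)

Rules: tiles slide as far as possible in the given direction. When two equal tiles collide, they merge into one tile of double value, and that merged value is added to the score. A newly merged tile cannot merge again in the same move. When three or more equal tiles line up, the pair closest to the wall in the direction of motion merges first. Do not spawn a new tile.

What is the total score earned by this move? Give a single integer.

Slide up:
col 0: [16, 64, 16, 0] -> [16, 64, 16, 0]  score +0 (running 0)
col 1: [0, 2, 4, 4] -> [2, 8, 0, 0]  score +8 (running 8)
col 2: [4, 64, 64, 0] -> [4, 128, 0, 0]  score +128 (running 136)
col 3: [32, 16, 64, 0] -> [32, 16, 64, 0]  score +0 (running 136)
Board after move:
 16   2   4  32
 64   8 128  16
 16   0   0  64
  0   0   0   0

Answer: 136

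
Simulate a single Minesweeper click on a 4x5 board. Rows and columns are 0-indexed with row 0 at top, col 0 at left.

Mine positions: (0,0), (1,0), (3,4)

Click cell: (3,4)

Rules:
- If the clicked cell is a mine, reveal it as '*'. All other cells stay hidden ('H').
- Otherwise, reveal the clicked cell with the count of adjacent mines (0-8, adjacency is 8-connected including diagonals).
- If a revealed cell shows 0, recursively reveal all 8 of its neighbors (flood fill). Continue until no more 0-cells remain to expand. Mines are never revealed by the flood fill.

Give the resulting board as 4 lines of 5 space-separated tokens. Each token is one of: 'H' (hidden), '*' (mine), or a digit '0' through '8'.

H H H H H
H H H H H
H H H H H
H H H H *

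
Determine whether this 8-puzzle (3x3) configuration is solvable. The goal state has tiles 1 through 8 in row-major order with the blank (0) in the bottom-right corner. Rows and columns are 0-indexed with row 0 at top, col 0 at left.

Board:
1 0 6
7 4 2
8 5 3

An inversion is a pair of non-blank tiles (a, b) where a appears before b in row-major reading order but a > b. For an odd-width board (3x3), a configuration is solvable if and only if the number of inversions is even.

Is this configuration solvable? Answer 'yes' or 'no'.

Answer: no

Derivation:
Inversions (pairs i<j in row-major order where tile[i] > tile[j] > 0): 13
13 is odd, so the puzzle is not solvable.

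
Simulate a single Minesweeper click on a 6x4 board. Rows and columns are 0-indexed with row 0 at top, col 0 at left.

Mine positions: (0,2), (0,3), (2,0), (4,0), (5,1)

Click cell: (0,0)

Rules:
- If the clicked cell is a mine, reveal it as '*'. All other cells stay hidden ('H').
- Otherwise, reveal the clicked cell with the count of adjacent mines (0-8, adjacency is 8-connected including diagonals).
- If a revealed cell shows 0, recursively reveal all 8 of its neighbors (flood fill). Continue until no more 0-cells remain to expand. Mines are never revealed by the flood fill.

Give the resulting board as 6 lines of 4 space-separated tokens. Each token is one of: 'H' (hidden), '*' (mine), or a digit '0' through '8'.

0 1 H H
1 2 H H
H H H H
H H H H
H H H H
H H H H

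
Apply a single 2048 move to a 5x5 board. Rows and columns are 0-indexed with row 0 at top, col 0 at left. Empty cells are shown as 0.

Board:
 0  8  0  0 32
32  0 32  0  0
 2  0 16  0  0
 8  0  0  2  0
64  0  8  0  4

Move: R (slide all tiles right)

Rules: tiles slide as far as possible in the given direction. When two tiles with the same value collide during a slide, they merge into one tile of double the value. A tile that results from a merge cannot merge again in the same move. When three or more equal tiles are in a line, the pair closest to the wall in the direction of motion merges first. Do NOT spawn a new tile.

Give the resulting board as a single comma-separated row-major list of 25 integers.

Slide right:
row 0: [0, 8, 0, 0, 32] -> [0, 0, 0, 8, 32]
row 1: [32, 0, 32, 0, 0] -> [0, 0, 0, 0, 64]
row 2: [2, 0, 16, 0, 0] -> [0, 0, 0, 2, 16]
row 3: [8, 0, 0, 2, 0] -> [0, 0, 0, 8, 2]
row 4: [64, 0, 8, 0, 4] -> [0, 0, 64, 8, 4]

Answer: 0, 0, 0, 8, 32, 0, 0, 0, 0, 64, 0, 0, 0, 2, 16, 0, 0, 0, 8, 2, 0, 0, 64, 8, 4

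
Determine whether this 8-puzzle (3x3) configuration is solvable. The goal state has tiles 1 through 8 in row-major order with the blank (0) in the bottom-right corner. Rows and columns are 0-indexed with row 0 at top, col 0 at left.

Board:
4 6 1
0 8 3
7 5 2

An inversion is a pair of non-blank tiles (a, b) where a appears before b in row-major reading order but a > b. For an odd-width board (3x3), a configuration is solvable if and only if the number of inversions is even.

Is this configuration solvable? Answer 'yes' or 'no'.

Inversions (pairs i<j in row-major order where tile[i] > tile[j] > 0): 15
15 is odd, so the puzzle is not solvable.

Answer: no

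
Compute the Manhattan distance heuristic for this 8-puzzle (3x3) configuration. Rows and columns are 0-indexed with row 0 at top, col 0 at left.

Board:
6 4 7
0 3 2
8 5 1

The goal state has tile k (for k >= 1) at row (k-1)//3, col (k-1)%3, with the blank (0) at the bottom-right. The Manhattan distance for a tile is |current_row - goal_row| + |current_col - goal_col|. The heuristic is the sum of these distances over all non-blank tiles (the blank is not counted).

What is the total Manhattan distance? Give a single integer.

Tile 6: (0,0)->(1,2) = 3
Tile 4: (0,1)->(1,0) = 2
Tile 7: (0,2)->(2,0) = 4
Tile 3: (1,1)->(0,2) = 2
Tile 2: (1,2)->(0,1) = 2
Tile 8: (2,0)->(2,1) = 1
Tile 5: (2,1)->(1,1) = 1
Tile 1: (2,2)->(0,0) = 4
Sum: 3 + 2 + 4 + 2 + 2 + 1 + 1 + 4 = 19

Answer: 19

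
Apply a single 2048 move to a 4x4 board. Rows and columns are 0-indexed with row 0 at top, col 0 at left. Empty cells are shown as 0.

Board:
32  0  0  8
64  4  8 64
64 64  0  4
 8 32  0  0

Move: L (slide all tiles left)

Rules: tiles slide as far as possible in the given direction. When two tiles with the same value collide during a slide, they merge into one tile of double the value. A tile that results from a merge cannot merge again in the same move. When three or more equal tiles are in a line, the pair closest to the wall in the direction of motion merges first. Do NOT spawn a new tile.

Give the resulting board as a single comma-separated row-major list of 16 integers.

Slide left:
row 0: [32, 0, 0, 8] -> [32, 8, 0, 0]
row 1: [64, 4, 8, 64] -> [64, 4, 8, 64]
row 2: [64, 64, 0, 4] -> [128, 4, 0, 0]
row 3: [8, 32, 0, 0] -> [8, 32, 0, 0]

Answer: 32, 8, 0, 0, 64, 4, 8, 64, 128, 4, 0, 0, 8, 32, 0, 0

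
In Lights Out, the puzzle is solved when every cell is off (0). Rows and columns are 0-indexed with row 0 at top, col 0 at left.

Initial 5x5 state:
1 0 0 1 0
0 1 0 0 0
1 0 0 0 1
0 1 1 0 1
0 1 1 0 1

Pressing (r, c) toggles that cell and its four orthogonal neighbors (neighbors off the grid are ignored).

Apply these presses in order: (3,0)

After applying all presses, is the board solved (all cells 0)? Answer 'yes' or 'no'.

Answer: no

Derivation:
After press 1 at (3,0):
1 0 0 1 0
0 1 0 0 0
0 0 0 0 1
1 0 1 0 1
1 1 1 0 1

Lights still on: 11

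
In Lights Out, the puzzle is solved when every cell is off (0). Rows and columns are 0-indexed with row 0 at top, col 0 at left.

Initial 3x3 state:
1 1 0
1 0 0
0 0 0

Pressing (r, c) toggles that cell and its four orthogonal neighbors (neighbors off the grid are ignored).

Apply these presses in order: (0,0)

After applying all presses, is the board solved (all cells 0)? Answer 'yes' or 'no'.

Answer: yes

Derivation:
After press 1 at (0,0):
0 0 0
0 0 0
0 0 0

Lights still on: 0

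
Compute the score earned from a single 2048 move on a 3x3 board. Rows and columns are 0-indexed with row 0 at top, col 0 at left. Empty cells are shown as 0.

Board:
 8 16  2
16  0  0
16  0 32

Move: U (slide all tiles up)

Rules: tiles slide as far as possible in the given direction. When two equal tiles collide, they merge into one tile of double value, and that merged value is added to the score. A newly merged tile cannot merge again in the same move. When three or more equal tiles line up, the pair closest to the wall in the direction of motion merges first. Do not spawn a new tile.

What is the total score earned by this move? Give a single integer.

Answer: 32

Derivation:
Slide up:
col 0: [8, 16, 16] -> [8, 32, 0]  score +32 (running 32)
col 1: [16, 0, 0] -> [16, 0, 0]  score +0 (running 32)
col 2: [2, 0, 32] -> [2, 32, 0]  score +0 (running 32)
Board after move:
 8 16  2
32  0 32
 0  0  0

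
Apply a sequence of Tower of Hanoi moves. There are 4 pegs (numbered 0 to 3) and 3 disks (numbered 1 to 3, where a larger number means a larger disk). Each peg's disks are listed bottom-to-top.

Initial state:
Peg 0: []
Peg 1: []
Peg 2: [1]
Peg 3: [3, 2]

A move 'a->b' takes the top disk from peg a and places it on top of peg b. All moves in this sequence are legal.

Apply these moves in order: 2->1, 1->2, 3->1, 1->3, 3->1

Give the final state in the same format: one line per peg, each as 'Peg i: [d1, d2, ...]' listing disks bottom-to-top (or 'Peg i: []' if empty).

Answer: Peg 0: []
Peg 1: [2]
Peg 2: [1]
Peg 3: [3]

Derivation:
After move 1 (2->1):
Peg 0: []
Peg 1: [1]
Peg 2: []
Peg 3: [3, 2]

After move 2 (1->2):
Peg 0: []
Peg 1: []
Peg 2: [1]
Peg 3: [3, 2]

After move 3 (3->1):
Peg 0: []
Peg 1: [2]
Peg 2: [1]
Peg 3: [3]

After move 4 (1->3):
Peg 0: []
Peg 1: []
Peg 2: [1]
Peg 3: [3, 2]

After move 5 (3->1):
Peg 0: []
Peg 1: [2]
Peg 2: [1]
Peg 3: [3]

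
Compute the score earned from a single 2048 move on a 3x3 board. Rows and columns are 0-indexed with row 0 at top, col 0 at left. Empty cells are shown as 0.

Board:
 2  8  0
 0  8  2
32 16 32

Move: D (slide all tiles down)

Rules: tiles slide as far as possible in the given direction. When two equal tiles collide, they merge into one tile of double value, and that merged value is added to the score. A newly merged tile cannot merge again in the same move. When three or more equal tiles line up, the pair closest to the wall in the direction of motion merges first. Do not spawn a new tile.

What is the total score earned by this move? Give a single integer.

Slide down:
col 0: [2, 0, 32] -> [0, 2, 32]  score +0 (running 0)
col 1: [8, 8, 16] -> [0, 16, 16]  score +16 (running 16)
col 2: [0, 2, 32] -> [0, 2, 32]  score +0 (running 16)
Board after move:
 0  0  0
 2 16  2
32 16 32

Answer: 16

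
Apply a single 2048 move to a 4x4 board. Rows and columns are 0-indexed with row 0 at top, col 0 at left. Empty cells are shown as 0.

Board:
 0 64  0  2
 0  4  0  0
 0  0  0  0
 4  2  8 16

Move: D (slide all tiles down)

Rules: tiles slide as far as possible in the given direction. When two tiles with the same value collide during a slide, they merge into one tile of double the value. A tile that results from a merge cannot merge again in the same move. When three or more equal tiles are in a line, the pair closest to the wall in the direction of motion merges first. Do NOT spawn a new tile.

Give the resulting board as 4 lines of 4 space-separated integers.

Slide down:
col 0: [0, 0, 0, 4] -> [0, 0, 0, 4]
col 1: [64, 4, 0, 2] -> [0, 64, 4, 2]
col 2: [0, 0, 0, 8] -> [0, 0, 0, 8]
col 3: [2, 0, 0, 16] -> [0, 0, 2, 16]

Answer:  0  0  0  0
 0 64  0  0
 0  4  0  2
 4  2  8 16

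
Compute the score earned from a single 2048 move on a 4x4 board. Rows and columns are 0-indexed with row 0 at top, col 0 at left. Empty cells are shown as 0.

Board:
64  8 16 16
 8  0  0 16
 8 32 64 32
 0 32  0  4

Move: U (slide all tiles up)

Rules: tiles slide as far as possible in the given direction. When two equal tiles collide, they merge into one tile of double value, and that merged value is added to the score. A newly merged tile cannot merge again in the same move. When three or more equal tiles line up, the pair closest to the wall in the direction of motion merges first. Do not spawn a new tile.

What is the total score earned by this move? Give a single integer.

Slide up:
col 0: [64, 8, 8, 0] -> [64, 16, 0, 0]  score +16 (running 16)
col 1: [8, 0, 32, 32] -> [8, 64, 0, 0]  score +64 (running 80)
col 2: [16, 0, 64, 0] -> [16, 64, 0, 0]  score +0 (running 80)
col 3: [16, 16, 32, 4] -> [32, 32, 4, 0]  score +32 (running 112)
Board after move:
64  8 16 32
16 64 64 32
 0  0  0  4
 0  0  0  0

Answer: 112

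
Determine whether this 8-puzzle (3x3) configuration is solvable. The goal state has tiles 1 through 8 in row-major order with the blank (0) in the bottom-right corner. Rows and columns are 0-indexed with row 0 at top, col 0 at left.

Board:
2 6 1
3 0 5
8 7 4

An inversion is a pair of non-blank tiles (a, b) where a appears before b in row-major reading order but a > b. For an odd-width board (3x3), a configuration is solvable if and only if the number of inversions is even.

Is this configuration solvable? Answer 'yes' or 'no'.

Answer: no

Derivation:
Inversions (pairs i<j in row-major order where tile[i] > tile[j] > 0): 9
9 is odd, so the puzzle is not solvable.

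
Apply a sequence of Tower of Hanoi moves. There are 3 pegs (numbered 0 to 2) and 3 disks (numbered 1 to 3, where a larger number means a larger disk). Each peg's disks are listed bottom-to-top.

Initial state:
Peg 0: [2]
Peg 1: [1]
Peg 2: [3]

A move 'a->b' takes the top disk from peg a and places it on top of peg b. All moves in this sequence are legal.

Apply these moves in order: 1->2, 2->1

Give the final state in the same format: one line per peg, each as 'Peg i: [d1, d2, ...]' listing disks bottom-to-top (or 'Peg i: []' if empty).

After move 1 (1->2):
Peg 0: [2]
Peg 1: []
Peg 2: [3, 1]

After move 2 (2->1):
Peg 0: [2]
Peg 1: [1]
Peg 2: [3]

Answer: Peg 0: [2]
Peg 1: [1]
Peg 2: [3]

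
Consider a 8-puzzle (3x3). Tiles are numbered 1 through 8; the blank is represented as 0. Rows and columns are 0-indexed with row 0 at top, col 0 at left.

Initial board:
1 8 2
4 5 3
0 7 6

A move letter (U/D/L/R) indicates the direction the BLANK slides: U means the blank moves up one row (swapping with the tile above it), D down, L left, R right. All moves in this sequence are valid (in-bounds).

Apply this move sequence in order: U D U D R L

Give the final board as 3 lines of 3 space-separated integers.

Answer: 1 8 2
4 5 3
0 7 6

Derivation:
After move 1 (U):
1 8 2
0 5 3
4 7 6

After move 2 (D):
1 8 2
4 5 3
0 7 6

After move 3 (U):
1 8 2
0 5 3
4 7 6

After move 4 (D):
1 8 2
4 5 3
0 7 6

After move 5 (R):
1 8 2
4 5 3
7 0 6

After move 6 (L):
1 8 2
4 5 3
0 7 6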